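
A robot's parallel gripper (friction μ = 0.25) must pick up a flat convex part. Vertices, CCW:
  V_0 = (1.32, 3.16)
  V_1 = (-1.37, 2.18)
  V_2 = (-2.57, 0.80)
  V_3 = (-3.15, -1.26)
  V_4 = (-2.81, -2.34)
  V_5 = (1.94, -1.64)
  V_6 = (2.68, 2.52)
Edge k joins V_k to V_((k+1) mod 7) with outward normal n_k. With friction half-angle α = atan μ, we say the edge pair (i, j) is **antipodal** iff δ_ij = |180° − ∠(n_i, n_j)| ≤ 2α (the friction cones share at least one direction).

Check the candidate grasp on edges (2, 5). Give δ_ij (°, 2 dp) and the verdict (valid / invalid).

δ = 5.64°, valid

α = atan 0.25 = 14.04°;  2α = 28.07°
edge 2: e_2 = (-0.58, -2.06);  n_2 = (-0.9626, +0.2710)
edge 5: e_5 = (+0.74, +4.16);  n_5 = (+0.9845, -0.1751)
∠(n_2, n_5) = 174.36°
δ = |180° − 174.36°| = 5.64°
5.64° ≤ 2α = 28.07°  →  valid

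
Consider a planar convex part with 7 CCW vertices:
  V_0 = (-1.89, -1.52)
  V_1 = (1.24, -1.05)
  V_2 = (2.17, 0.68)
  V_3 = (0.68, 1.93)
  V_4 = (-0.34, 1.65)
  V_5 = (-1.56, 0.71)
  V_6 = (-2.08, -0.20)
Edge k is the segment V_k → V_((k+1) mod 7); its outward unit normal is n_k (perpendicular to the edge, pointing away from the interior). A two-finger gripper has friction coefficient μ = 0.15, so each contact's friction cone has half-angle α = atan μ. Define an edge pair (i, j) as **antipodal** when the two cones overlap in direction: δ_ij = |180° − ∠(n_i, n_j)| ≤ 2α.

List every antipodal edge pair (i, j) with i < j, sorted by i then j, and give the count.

α = atan 0.15 = 8.53°;  2α = 17.06°
n_0 = (+0.1485, -0.9889)
n_1 = (+0.8808, -0.4735)
n_2 = (+0.6427, +0.7661)
n_3 = (-0.2647, +0.9643)
n_4 = (-0.6103, +0.7921)
n_5 = (-0.8682, +0.4961)
n_6 = (-0.9898, -0.1425)
  (0,1): δ = 126.80°  ·
  (0,2): δ = 48.53°  ·
  (0,3): δ = 6.81°  ✓
  (0,4): δ = 29.07°  ·
  (0,5): δ = 51.72°  ·
  (0,6): δ = 89.65°  ·
  (1,2): δ = 101.73°  ·
  (1,3): δ = 46.39°  ·
  (1,4): δ = 24.12°  ·
  (1,5): δ = 1.48°  ✓
  (1,6): δ = 36.45°  ·
  (2,3): δ = 124.66°  ·
  (2,4): δ = 102.39°  ·
  (2,5): δ = 79.75°  ·
  (2,6): δ = 41.81°  ·
  (3,4): δ = 157.74°  ·
  (3,5): δ = 135.10°  ·
  (3,6): δ = 97.16°  ·
  (4,5): δ = 157.36°  ·
  (4,6): δ = 119.42°  ·
  (5,6): δ = 142.06°  ·
antipodal pairs: 2

count = 2; pairs: (0,3), (1,5)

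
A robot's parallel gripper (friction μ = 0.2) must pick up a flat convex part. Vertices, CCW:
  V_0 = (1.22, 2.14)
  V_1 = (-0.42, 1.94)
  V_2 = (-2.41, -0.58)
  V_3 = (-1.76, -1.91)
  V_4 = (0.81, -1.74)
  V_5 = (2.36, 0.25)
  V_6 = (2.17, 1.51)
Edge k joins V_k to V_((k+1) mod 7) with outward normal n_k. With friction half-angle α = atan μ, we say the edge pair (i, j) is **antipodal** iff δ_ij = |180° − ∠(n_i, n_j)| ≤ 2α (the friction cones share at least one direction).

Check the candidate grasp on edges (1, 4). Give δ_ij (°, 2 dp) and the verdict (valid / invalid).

α = atan 0.2 = 11.31°;  2α = 22.62°
edge 1: e_1 = (-1.99, -2.52);  n_1 = (-0.7848, +0.6197)
edge 4: e_4 = (+1.55, +1.99);  n_4 = (+0.7889, -0.6145)
∠(n_1, n_4) = 179.62°
δ = |180° − 179.62°| = 0.38°
0.38° ≤ 2α = 22.62°  →  valid

δ = 0.38°, valid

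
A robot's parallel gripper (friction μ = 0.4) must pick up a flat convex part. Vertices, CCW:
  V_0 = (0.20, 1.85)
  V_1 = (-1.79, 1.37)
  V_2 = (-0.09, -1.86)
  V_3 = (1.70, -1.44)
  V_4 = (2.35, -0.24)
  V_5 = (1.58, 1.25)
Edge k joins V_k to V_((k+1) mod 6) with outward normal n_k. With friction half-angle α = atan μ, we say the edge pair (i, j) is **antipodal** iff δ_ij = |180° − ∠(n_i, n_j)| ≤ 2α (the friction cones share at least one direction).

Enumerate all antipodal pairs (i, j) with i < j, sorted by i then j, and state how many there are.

count = 4; pairs: (0,2), (1,4), (1,5), (2,5)

α = atan 0.4 = 21.80°;  2α = 43.60°
n_0 = (-0.2345, +0.9721)
n_1 = (-0.8849, -0.4657)
n_2 = (+0.2284, -0.9736)
n_3 = (+0.8793, -0.4763)
n_4 = (+0.8884, +0.4591)
n_5 = (+0.3987, +0.9171)
  (0,1): δ = 75.80°  ·
  (0,2): δ = 0.36°  ✓
  (0,3): δ = 48.00°  ·
  (0,4): δ = 103.77°  ·
  (0,5): δ = 142.94°  ·
  (1,2): δ = 104.55°  ·
  (1,3): δ = 56.20°  ·
  (1,4): δ = 0.43°  ✓
  (1,5): δ = 38.74°  ✓
  (2,3): δ = 131.65°  ·
  (2,4): δ = 75.88°  ·
  (2,5): δ = 36.70°  ✓
  (3,4): δ = 124.23°  ·
  (3,5): δ = 85.06°  ·
  (4,5): δ = 140.83°  ·
antipodal pairs: 4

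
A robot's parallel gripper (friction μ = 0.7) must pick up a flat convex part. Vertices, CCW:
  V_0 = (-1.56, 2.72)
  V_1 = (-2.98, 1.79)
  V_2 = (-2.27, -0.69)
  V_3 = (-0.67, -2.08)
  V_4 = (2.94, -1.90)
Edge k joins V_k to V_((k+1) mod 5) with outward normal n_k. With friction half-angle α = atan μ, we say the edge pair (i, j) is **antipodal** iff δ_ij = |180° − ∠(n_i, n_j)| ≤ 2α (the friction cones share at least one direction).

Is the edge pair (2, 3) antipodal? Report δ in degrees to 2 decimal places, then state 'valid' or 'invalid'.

α = atan 0.7 = 34.99°;  2α = 69.98°
edge 2: e_2 = (+1.60, -1.39);  n_2 = (-0.6558, -0.7549)
edge 3: e_3 = (+3.61, +0.18);  n_3 = (+0.0498, -0.9988)
∠(n_2, n_3) = 43.84°
δ = |180° − 43.84°| = 136.16°
136.16° > 2α = 69.98°  →  invalid

δ = 136.16°, invalid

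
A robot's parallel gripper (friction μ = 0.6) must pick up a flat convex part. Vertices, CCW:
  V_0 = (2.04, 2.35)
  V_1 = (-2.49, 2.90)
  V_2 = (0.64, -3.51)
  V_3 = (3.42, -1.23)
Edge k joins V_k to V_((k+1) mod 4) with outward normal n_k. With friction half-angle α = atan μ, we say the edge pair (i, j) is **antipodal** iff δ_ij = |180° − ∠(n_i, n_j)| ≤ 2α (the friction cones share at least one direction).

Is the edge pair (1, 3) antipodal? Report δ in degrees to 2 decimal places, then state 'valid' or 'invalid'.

δ = 4.95°, valid

α = atan 0.6 = 30.96°;  2α = 61.93°
edge 1: e_1 = (+3.13, -6.41);  n_1 = (-0.8986, -0.4388)
edge 3: e_3 = (-1.38, +3.58);  n_3 = (+0.9331, +0.3597)
∠(n_1, n_3) = 175.05°
δ = |180° − 175.05°| = 4.95°
4.95° ≤ 2α = 61.93°  →  valid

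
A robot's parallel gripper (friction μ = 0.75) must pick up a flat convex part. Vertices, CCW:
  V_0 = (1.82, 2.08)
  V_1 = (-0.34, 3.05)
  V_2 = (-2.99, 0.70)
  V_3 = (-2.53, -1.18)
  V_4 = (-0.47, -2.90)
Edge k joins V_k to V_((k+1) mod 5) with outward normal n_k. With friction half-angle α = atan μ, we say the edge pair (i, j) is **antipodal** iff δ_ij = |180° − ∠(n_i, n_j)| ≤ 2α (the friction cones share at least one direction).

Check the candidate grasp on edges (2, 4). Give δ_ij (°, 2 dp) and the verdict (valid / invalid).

α = atan 0.75 = 36.87°;  2α = 73.74°
edge 2: e_2 = (+0.46, -1.88);  n_2 = (-0.9713, -0.2377)
edge 4: e_4 = (+2.29, +4.98);  n_4 = (+0.9085, -0.4178)
∠(n_2, n_4) = 141.56°
δ = |180° − 141.56°| = 38.44°
38.44° ≤ 2α = 73.74°  →  valid

δ = 38.44°, valid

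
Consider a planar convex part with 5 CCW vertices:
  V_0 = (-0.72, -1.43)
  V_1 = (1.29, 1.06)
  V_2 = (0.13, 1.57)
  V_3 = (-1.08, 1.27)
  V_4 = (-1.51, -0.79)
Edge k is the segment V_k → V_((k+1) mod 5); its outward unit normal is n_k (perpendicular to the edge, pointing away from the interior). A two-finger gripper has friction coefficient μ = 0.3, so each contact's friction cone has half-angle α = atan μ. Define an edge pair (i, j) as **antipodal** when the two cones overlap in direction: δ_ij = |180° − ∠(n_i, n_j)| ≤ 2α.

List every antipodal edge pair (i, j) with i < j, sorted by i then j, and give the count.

α = atan 0.3 = 16.70°;  2α = 33.40°
n_0 = (+0.7781, -0.6281)
n_1 = (+0.4025, +0.9154)
n_2 = (-0.2406, +0.9706)
n_3 = (-0.9789, +0.2043)
n_4 = (-0.6295, -0.7770)
  (0,1): δ = 74.82°  ·
  (0,2): δ = 37.16°  ·
  (0,3): δ = 27.12°  ✓
  (0,4): δ = 89.90°  ·
  (1,2): δ = 142.34°  ·
  (1,3): δ = 78.06°  ·
  (1,4): δ = 15.28°  ✓
  (2,3): δ = 115.72°  ·
  (2,4): δ = 52.94°  ·
  (3,4): δ = 117.22°  ·
antipodal pairs: 2

count = 2; pairs: (0,3), (1,4)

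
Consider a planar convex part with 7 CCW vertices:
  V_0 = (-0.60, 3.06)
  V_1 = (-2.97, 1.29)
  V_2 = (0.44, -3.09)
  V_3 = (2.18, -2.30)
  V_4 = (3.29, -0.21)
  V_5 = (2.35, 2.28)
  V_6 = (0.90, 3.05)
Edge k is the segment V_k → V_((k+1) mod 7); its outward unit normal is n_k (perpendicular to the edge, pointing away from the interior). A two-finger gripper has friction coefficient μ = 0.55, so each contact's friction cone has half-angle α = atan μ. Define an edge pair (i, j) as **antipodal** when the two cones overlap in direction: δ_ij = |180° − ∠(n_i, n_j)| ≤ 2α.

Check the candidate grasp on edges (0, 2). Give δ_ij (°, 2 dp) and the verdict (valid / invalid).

δ = 12.33°, valid

α = atan 0.55 = 28.81°;  2α = 57.62°
edge 0: e_0 = (-2.37, -1.77);  n_0 = (-0.5984, +0.8012)
edge 2: e_2 = (+1.74, +0.79);  n_2 = (+0.4134, -0.9105)
∠(n_0, n_2) = 167.67°
δ = |180° − 167.67°| = 12.33°
12.33° ≤ 2α = 57.62°  →  valid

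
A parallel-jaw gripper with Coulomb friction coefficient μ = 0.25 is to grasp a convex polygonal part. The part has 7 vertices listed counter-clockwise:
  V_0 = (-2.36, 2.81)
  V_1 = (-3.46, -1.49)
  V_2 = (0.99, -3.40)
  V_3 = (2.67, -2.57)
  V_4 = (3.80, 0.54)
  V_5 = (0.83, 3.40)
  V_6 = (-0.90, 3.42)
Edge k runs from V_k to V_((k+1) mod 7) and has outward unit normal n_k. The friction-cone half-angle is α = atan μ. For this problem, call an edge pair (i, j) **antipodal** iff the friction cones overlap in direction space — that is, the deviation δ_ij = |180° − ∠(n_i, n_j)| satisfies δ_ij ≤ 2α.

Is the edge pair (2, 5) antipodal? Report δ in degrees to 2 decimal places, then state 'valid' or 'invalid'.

α = atan 0.25 = 14.04°;  2α = 28.07°
edge 2: e_2 = (+1.68, +0.83);  n_2 = (+0.4429, -0.8966)
edge 5: e_5 = (-1.73, +0.02);  n_5 = (+0.0116, +0.9999)
∠(n_2, n_5) = 153.05°
δ = |180° − 153.05°| = 26.95°
26.95° ≤ 2α = 28.07°  →  valid

δ = 26.95°, valid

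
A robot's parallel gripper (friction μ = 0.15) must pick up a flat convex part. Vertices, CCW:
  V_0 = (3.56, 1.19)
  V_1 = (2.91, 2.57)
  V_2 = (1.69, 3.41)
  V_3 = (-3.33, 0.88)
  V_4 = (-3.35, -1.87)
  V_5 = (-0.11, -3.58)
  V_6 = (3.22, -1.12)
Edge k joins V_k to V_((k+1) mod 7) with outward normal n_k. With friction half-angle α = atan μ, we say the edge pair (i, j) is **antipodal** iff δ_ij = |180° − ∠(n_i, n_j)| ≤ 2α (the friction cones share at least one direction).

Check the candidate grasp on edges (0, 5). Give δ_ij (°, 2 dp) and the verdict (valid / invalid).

α = atan 0.15 = 8.53°;  2α = 17.06°
edge 0: e_0 = (-0.65, +1.38);  n_0 = (+0.9047, +0.4261)
edge 5: e_5 = (+3.33, +2.46);  n_5 = (+0.5942, -0.8043)
∠(n_0, n_5) = 78.77°
δ = |180° − 78.77°| = 101.23°
101.23° > 2α = 17.06°  →  invalid

δ = 101.23°, invalid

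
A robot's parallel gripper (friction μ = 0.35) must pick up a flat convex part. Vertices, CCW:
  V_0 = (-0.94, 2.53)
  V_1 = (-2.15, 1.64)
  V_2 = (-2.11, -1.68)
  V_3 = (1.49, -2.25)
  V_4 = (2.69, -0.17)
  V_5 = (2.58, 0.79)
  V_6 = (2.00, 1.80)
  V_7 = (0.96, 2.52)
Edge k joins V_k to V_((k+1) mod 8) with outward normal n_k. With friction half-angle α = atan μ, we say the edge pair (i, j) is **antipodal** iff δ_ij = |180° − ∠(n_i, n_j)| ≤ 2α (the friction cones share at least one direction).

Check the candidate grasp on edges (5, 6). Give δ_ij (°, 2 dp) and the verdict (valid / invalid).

α = atan 0.35 = 19.29°;  2α = 38.58°
edge 5: e_5 = (-0.58, +1.01);  n_5 = (+0.8672, +0.4980)
edge 6: e_6 = (-1.04, +0.72);  n_6 = (+0.5692, +0.8222)
∠(n_5, n_6) = 25.44°
δ = |180° − 25.44°| = 154.56°
154.56° > 2α = 38.58°  →  invalid

δ = 154.56°, invalid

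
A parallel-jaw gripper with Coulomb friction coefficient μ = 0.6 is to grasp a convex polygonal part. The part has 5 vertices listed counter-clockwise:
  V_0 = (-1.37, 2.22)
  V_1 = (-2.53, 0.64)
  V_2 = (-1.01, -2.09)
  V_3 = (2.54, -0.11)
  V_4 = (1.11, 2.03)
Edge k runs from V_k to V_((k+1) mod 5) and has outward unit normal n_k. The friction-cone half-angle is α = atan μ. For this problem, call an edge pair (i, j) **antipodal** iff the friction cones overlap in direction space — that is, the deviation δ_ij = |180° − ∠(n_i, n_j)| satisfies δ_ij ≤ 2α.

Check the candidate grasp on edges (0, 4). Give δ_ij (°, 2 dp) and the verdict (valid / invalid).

δ = 121.90°, invalid

α = atan 0.6 = 30.96°;  2α = 61.93°
edge 0: e_0 = (-1.16, -1.58);  n_0 = (-0.8061, +0.5918)
edge 4: e_4 = (-2.48, +0.19);  n_4 = (+0.0764, +0.9971)
∠(n_0, n_4) = 58.10°
δ = |180° − 58.10°| = 121.90°
121.90° > 2α = 61.93°  →  invalid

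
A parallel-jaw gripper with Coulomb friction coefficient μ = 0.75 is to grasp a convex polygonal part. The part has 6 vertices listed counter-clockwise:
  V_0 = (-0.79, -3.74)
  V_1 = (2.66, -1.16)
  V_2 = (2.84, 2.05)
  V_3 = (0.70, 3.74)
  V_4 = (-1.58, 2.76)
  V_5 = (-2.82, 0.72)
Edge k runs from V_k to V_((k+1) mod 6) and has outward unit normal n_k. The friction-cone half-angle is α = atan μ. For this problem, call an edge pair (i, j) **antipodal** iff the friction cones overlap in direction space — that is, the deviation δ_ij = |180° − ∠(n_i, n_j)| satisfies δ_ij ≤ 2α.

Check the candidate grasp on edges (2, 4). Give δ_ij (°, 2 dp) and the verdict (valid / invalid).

δ = 82.99°, invalid

α = atan 0.75 = 36.87°;  2α = 73.74°
edge 2: e_2 = (-2.14, +1.69);  n_2 = (+0.6198, +0.7848)
edge 4: e_4 = (-1.24, -2.04);  n_4 = (-0.8545, +0.5194)
∠(n_2, n_4) = 97.01°
δ = |180° − 97.01°| = 82.99°
82.99° > 2α = 73.74°  →  invalid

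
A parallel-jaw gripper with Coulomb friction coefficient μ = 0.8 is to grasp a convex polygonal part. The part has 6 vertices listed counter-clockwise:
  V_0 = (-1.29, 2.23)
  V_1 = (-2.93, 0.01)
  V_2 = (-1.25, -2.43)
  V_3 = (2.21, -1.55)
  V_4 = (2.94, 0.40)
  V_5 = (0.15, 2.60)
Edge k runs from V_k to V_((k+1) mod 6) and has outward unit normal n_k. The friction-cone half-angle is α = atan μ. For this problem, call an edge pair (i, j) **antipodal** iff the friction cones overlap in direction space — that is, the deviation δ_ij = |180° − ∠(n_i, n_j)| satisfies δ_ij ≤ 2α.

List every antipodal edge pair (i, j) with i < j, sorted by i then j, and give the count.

count = 8; pairs: (0,2), (0,3), (1,3), (1,4), (1,5), (2,4), (2,5), (3,5)

α = atan 0.8 = 38.66°;  2α = 77.32°
n_0 = (-0.8043, +0.5942)
n_1 = (-0.8236, -0.5671)
n_2 = (+0.2465, -0.9691)
n_3 = (+0.9365, -0.3506)
n_4 = (+0.6192, +0.7852)
n_5 = (-0.2489, +0.9685)
  (0,1): δ = 109.00°  ·
  (0,2): δ = 39.28°  ✓
  (0,3): δ = 15.93°  ✓
  (0,4): δ = 88.20°  ·
  (0,5): δ = 140.86°  ·
  (1,2): δ = 110.28°  ·
  (1,3): δ = 55.07°  ✓
  (1,4): δ = 17.19°  ✓
  (1,5): δ = 69.86°  ✓
  (2,3): δ = 124.79°  ·
  (2,4): δ = 52.53°  ✓
  (2,5): δ = 0.14°  ✓
  (3,4): δ = 107.73°  ·
  (3,5): δ = 55.07°  ✓
  (4,5): δ = 127.33°  ·
antipodal pairs: 8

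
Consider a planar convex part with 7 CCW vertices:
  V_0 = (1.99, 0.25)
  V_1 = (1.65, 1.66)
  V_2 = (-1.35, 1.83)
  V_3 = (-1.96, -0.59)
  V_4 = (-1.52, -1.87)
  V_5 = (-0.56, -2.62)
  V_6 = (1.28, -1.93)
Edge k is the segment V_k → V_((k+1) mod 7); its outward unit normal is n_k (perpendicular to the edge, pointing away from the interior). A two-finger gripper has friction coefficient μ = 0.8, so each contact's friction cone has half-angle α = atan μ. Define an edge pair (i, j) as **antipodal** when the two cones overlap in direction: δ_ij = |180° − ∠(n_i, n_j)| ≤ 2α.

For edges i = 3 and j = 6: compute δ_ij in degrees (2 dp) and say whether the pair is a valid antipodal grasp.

α = atan 0.8 = 38.66°;  2α = 77.32°
edge 3: e_3 = (+0.44, -1.28);  n_3 = (-0.9457, -0.3251)
edge 6: e_6 = (+0.71, +2.18);  n_6 = (+0.9508, -0.3097)
∠(n_3, n_6) = 142.99°
δ = |180° − 142.99°| = 37.01°
37.01° ≤ 2α = 77.32°  →  valid

δ = 37.01°, valid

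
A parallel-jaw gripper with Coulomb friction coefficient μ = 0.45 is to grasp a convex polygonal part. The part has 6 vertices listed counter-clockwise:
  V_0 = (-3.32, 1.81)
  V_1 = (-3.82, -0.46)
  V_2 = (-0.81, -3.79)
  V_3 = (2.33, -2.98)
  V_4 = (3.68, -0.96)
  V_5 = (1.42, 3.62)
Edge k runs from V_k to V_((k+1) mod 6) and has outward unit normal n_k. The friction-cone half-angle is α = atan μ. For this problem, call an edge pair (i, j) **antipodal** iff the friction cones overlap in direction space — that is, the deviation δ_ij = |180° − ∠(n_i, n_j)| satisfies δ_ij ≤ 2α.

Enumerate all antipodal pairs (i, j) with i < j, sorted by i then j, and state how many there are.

count = 5; pairs: (0,3), (0,4), (1,4), (2,5), (3,5)

α = atan 0.45 = 24.23°;  2α = 48.46°
n_0 = (-0.9766, +0.2151)
n_1 = (-0.7419, -0.6706)
n_2 = (+0.2498, -0.9683)
n_3 = (+0.8314, -0.5556)
n_4 = (+0.8968, +0.4425)
n_5 = (-0.3567, +0.9342)
  (0,1): δ = 125.47°  ·
  (0,2): δ = 63.11°  ·
  (0,3): δ = 21.33°  ✓
  (0,4): δ = 38.69°  ✓
  (0,5): δ = 123.32°  ·
  (1,2): δ = 117.65°  ·
  (1,3): δ = 75.87°  ·
  (1,4): δ = 15.85°  ✓
  (1,5): δ = 68.79°  ·
  (2,3): δ = 138.22°  ·
  (2,4): δ = 78.20°  ·
  (2,5): δ = 6.43°  ✓
  (3,4): δ = 119.98°  ·
  (3,5): δ = 35.34°  ✓
  (4,5): δ = 95.36°  ·
antipodal pairs: 5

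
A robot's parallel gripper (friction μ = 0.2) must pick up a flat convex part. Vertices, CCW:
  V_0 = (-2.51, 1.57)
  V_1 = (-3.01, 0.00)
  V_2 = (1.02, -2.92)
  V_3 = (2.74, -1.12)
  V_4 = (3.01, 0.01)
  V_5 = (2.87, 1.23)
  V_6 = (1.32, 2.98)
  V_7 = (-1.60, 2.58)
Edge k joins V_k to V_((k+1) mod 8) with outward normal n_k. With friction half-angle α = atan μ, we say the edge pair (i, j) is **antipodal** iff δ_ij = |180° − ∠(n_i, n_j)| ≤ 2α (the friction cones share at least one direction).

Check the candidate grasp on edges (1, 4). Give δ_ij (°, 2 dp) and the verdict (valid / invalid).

δ = 47.53°, invalid

α = atan 0.2 = 11.31°;  2α = 22.62°
edge 1: e_1 = (+4.03, -2.92);  n_1 = (-0.5867, -0.8098)
edge 4: e_4 = (-0.14, +1.22);  n_4 = (+0.9935, +0.1140)
∠(n_1, n_4) = 132.47°
δ = |180° − 132.47°| = 47.53°
47.53° > 2α = 22.62°  →  invalid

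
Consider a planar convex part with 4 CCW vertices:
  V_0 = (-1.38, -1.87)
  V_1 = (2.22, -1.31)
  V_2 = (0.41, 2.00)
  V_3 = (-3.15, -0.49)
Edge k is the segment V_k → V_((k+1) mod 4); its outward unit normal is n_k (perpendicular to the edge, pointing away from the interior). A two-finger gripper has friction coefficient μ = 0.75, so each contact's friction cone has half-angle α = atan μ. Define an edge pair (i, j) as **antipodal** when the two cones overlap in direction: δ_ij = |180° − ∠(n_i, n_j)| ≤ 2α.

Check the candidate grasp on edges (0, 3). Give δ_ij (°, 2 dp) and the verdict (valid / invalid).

δ = 133.22°, invalid

α = atan 0.75 = 36.87°;  2α = 73.74°
edge 0: e_0 = (+3.60, +0.56);  n_0 = (+0.1537, -0.9881)
edge 3: e_3 = (+1.77, -1.38);  n_3 = (-0.6149, -0.7886)
∠(n_0, n_3) = 46.78°
δ = |180° − 46.78°| = 133.22°
133.22° > 2α = 73.74°  →  invalid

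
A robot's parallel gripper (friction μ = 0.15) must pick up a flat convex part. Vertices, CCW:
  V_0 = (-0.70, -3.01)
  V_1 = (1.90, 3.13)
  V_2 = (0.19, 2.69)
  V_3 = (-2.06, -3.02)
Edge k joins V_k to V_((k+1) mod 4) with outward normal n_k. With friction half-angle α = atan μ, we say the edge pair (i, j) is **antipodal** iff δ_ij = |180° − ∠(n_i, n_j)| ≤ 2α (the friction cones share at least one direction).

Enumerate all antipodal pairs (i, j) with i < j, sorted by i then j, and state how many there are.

count = 2; pairs: (0,2), (1,3)

α = atan 0.15 = 8.53°;  2α = 17.06°
n_0 = (+0.9208, -0.3899)
n_1 = (-0.2492, +0.9685)
n_2 = (-0.9304, +0.3666)
n_3 = (+0.0074, -1.0000)
  (0,1): δ = 52.62°  ·
  (0,2): δ = 1.44°  ✓
  (0,3): δ = 113.37°  ·
  (1,2): δ = 125.94°  ·
  (1,3): δ = 14.01°  ✓
  (2,3): δ = 68.07°  ·
antipodal pairs: 2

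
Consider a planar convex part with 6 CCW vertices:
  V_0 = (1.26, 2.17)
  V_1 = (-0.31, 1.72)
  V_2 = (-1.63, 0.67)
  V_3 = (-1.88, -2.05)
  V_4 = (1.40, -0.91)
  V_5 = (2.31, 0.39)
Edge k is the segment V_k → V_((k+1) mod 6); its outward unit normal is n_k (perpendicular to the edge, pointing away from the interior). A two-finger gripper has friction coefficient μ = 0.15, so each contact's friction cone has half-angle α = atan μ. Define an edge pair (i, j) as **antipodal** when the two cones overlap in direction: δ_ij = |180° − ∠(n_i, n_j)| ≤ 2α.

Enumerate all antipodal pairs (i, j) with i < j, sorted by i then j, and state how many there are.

α = atan 0.15 = 8.53°;  2α = 17.06°
n_0 = (-0.2755, +0.9613)
n_1 = (-0.6225, +0.7826)
n_2 = (-0.9958, +0.0915)
n_3 = (+0.3283, -0.9446)
n_4 = (+0.8192, -0.5735)
n_5 = (+0.8613, +0.5081)
  (0,1): δ = 157.49°  ·
  (0,2): δ = 111.24°  ·
  (0,3): δ = 3.17°  ✓
  (0,4): δ = 39.01°  ·
  (0,5): δ = 104.54°  ·
  (1,2): δ = 133.75°  ·
  (1,3): δ = 19.34°  ·
  (1,4): δ = 16.51°  ✓
  (1,5): δ = 82.04°  ·
  (2,3): δ = 65.58°  ·
  (2,4): δ = 29.74°  ·
  (2,5): δ = 35.79°  ·
  (3,4): δ = 144.16°  ·
  (3,5): δ = 78.63°  ·
  (4,5): δ = 114.47°  ·
antipodal pairs: 2

count = 2; pairs: (0,3), (1,4)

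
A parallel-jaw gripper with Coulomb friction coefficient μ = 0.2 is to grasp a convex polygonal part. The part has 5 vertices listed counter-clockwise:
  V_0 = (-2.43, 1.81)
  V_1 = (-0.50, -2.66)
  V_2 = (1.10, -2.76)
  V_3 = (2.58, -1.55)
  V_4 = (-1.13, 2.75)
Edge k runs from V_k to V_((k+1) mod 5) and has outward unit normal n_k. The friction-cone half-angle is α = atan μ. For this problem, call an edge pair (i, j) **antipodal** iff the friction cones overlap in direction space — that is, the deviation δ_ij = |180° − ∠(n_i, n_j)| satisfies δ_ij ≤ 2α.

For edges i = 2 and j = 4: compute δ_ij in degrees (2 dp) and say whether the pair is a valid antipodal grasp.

δ = 3.40°, valid

α = atan 0.2 = 11.31°;  2α = 22.62°
edge 2: e_2 = (+1.48, +1.21);  n_2 = (+0.6330, -0.7742)
edge 4: e_4 = (-1.30, -0.94);  n_4 = (-0.5859, +0.8104)
∠(n_2, n_4) = 176.60°
δ = |180° − 176.60°| = 3.40°
3.40° ≤ 2α = 22.62°  →  valid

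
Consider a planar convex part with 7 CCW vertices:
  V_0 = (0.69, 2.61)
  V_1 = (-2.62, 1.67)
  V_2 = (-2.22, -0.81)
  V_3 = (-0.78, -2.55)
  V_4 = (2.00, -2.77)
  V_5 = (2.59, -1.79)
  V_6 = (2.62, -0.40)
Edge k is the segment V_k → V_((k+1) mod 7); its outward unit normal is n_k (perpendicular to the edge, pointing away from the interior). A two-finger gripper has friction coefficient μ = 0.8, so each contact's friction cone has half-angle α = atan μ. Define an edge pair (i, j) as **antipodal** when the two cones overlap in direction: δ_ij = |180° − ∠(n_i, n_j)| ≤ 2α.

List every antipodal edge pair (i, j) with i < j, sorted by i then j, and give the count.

α = atan 0.8 = 38.66°;  2α = 77.32°
n_0 = (-0.2732, +0.9620)
n_1 = (-0.9872, -0.1592)
n_2 = (-0.7704, -0.6376)
n_3 = (-0.0789, -0.9969)
n_4 = (+0.8567, -0.5158)
n_5 = (+0.9998, -0.0216)
n_6 = (+0.8418, +0.5398)
  (0,1): δ = 96.69°  ·
  (0,2): δ = 66.24°  ✓
  (0,3): δ = 20.38°  ✓
  (0,4): δ = 43.10°  ✓
  (0,5): δ = 72.91°  ✓
  (0,6): δ = 106.81°  ·
  (1,2): δ = 149.55°  ·
  (1,3): δ = 103.69°  ·
  (1,4): δ = 40.21°  ✓
  (1,5): δ = 10.40°  ✓
  (1,6): δ = 23.51°  ✓
  (2,3): δ = 134.14°  ·
  (2,4): δ = 70.66°  ✓
  (2,5): δ = 40.85°  ✓
  (2,6): δ = 6.94°  ✓
  (3,4): δ = 116.52°  ·
  (3,5): δ = 86.71°  ·
  (3,6): δ = 52.81°  ✓
  (4,5): δ = 150.19°  ·
  (4,6): δ = 116.28°  ·
  (5,6): δ = 146.10°  ·
antipodal pairs: 11

count = 11; pairs: (0,2), (0,3), (0,4), (0,5), (1,4), (1,5), (1,6), (2,4), (2,5), (2,6), (3,6)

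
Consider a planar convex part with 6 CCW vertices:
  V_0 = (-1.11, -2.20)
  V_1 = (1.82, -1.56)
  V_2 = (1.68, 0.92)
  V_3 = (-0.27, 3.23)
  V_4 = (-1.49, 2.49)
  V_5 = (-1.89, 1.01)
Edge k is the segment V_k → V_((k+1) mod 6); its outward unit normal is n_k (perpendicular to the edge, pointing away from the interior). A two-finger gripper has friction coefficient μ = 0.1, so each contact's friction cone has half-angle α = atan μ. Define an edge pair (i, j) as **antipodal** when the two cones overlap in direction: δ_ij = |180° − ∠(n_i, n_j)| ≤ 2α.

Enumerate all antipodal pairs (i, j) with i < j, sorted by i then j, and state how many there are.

count = 1; pairs: (1,5)

α = atan 0.1 = 5.71°;  2α = 11.42°
n_0 = (+0.2134, -0.9770)
n_1 = (+0.9984, +0.0564)
n_2 = (+0.7641, +0.6451)
n_3 = (-0.5186, +0.8550)
n_4 = (-0.9654, +0.2609)
n_5 = (-0.9717, -0.2361)
  (0,1): δ = 99.09°  ·
  (0,2): δ = 62.15°  ·
  (0,3): δ = 18.92°  ·
  (0,4): δ = 62.55°  ·
  (0,5): δ = 91.34°  ·
  (1,2): δ = 143.06°  ·
  (1,3): δ = 61.99°  ·
  (1,4): δ = 18.36°  ·
  (1,5): δ = 10.43°  ✓
  (2,3): δ = 98.93°  ·
  (2,4): δ = 55.29°  ·
  (2,5): δ = 26.51°  ·
  (3,4): δ = 136.36°  ·
  (3,5): δ = 107.58°  ·
  (4,5): δ = 151.22°  ·
antipodal pairs: 1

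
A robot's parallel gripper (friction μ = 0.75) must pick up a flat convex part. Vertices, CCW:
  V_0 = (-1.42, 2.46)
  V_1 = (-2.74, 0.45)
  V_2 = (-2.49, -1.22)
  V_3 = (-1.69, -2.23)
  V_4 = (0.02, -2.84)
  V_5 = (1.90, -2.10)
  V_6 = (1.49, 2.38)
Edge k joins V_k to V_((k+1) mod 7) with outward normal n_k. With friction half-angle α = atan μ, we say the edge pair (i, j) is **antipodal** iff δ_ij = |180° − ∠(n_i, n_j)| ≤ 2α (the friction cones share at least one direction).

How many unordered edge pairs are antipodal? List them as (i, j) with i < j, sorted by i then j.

count = 8; pairs: (0,4), (0,5), (1,5), (2,5), (2,6), (3,5), (3,6), (4,6)

α = atan 0.75 = 36.87°;  2α = 73.74°
n_0 = (-0.8359, +0.5489)
n_1 = (-0.9890, -0.1481)
n_2 = (-0.7839, -0.6209)
n_3 = (-0.3360, -0.9419)
n_4 = (+0.3663, -0.9305)
n_5 = (+0.9958, +0.0911)
n_6 = (+0.0275, +0.9996)
  (0,1): δ = 138.19°  ·
  (0,2): δ = 108.32°  ·
  (0,3): δ = 76.34°  ·
  (0,4): δ = 35.22°  ✓
  (0,5): δ = 38.52°  ✓
  (0,6): δ = 121.72°  ·
  (1,2): δ = 150.13°  ·
  (1,3): δ = 118.15°  ·
  (1,4): δ = 77.03°  ·
  (1,5): δ = 3.28°  ✓
  (1,6): δ = 79.91°  ·
  (2,3): δ = 148.01°  ·
  (2,4): δ = 106.90°  ·
  (2,5): δ = 33.15°  ✓
  (2,6): δ = 50.04°  ✓
  (3,4): δ = 138.88°  ·
  (3,5): δ = 65.14°  ✓
  (3,6): δ = 18.06°  ✓
  (4,5): δ = 106.26°  ·
  (4,6): δ = 23.06°  ✓
  (5,6): δ = 96.80°  ·
antipodal pairs: 8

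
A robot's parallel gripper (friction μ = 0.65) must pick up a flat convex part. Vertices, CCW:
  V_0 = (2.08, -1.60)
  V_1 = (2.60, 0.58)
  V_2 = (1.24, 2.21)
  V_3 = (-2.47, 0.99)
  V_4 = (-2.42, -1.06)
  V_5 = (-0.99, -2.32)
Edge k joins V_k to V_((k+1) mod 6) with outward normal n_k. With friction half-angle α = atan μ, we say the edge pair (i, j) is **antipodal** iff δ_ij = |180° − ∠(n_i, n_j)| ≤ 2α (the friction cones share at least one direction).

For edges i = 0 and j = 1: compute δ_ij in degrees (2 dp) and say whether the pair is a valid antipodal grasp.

δ = 126.74°, invalid

α = atan 0.65 = 33.02°;  2α = 66.05°
edge 0: e_0 = (+0.52, +2.18);  n_0 = (+0.9727, -0.2320)
edge 1: e_1 = (-1.36, +1.63);  n_1 = (+0.7678, +0.6406)
∠(n_0, n_1) = 53.26°
δ = |180° − 53.26°| = 126.74°
126.74° > 2α = 66.05°  →  invalid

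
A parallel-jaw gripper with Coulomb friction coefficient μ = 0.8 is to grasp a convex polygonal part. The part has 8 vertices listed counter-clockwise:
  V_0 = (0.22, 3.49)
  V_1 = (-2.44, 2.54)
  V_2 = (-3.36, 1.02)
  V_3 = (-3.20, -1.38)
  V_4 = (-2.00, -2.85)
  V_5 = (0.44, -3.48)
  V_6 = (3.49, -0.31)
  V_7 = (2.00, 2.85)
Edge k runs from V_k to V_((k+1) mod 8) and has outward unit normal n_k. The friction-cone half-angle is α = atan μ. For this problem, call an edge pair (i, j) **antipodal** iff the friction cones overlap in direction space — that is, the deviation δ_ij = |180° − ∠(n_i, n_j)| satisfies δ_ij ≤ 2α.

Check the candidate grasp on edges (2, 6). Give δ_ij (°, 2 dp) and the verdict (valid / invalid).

δ = 21.43°, valid

α = atan 0.8 = 38.66°;  2α = 77.32°
edge 2: e_2 = (+0.16, -2.40);  n_2 = (-0.9978, -0.0665)
edge 6: e_6 = (-1.49, +3.16);  n_6 = (+0.9045, +0.4265)
∠(n_2, n_6) = 158.57°
δ = |180° − 158.57°| = 21.43°
21.43° ≤ 2α = 77.32°  →  valid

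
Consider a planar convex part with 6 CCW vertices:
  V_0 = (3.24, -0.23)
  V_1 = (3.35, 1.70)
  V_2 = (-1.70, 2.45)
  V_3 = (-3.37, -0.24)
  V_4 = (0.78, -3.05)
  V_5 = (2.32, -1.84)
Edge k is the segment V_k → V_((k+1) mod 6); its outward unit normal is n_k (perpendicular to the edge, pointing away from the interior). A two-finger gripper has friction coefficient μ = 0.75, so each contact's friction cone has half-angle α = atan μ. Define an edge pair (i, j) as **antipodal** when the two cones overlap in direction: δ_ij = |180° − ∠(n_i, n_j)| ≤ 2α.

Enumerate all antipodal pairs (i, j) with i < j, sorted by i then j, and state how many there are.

α = atan 0.75 = 36.87°;  2α = 73.74°
n_0 = (+0.9984, -0.0569)
n_1 = (+0.1469, +0.9892)
n_2 = (-0.8496, +0.5274)
n_3 = (-0.5607, -0.8280)
n_4 = (+0.6178, -0.7863)
n_5 = (+0.8682, -0.4961)
  (0,1): δ = 95.19°  ·
  (0,2): δ = 28.57°  ✓
  (0,3): δ = 59.16°  ✓
  (0,4): δ = 131.42°  ·
  (0,5): δ = 153.52°  ·
  (1,2): δ = 113.39°  ·
  (1,3): δ = 25.65°  ✓
  (1,4): δ = 46.60°  ✓
  (1,5): δ = 68.70°  ✓
  (2,3): δ = 92.27°  ·
  (2,4): δ = 20.01°  ✓
  (2,5): δ = 2.09°  ✓
  (3,4): δ = 107.74°  ·
  (3,5): δ = 85.64°  ·
  (4,5): δ = 157.90°  ·
antipodal pairs: 7

count = 7; pairs: (0,2), (0,3), (1,3), (1,4), (1,5), (2,4), (2,5)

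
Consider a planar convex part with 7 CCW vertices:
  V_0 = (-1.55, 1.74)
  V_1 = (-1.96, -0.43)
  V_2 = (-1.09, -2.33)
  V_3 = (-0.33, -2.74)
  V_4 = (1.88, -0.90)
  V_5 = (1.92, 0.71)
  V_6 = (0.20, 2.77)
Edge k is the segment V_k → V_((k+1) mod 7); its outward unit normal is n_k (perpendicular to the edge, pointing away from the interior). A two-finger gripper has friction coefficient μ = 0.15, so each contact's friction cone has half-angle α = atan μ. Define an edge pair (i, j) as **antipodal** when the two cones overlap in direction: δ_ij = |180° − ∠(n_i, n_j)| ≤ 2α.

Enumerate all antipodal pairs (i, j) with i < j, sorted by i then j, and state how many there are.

count = 3; pairs: (0,4), (1,5), (3,6)

α = atan 0.15 = 8.53°;  2α = 17.06°
n_0 = (-0.9826, +0.1857)
n_1 = (-0.9092, -0.4163)
n_2 = (-0.4748, -0.8801)
n_3 = (+0.6398, -0.7685)
n_4 = (+0.9997, -0.0248)
n_5 = (+0.7676, +0.6409)
n_6 = (-0.5072, +0.8618)
  (0,1): δ = 144.70°  ·
  (0,2): δ = 107.65°  ·
  (0,3): δ = 39.52°  ·
  (0,4): δ = 9.28°  ✓
  (0,5): δ = 50.56°  ·
  (0,6): δ = 131.18°  ·
  (1,2): δ = 142.95°  ·
  (1,3): δ = 74.82°  ·
  (1,4): δ = 26.03°  ·
  (1,5): δ = 15.26°  ✓
  (1,6): δ = 95.88°  ·
  (2,3): δ = 111.87°  ·
  (2,4): δ = 63.08°  ·
  (2,5): δ = 21.79°  ·
  (2,6): δ = 58.83°  ·
  (3,4): δ = 131.20°  ·
  (3,5): δ = 89.92°  ·
  (3,6): δ = 9.30°  ✓
  (4,5): δ = 138.72°  ·
  (4,6): δ = 58.10°  ·
  (5,6): δ = 99.38°  ·
antipodal pairs: 3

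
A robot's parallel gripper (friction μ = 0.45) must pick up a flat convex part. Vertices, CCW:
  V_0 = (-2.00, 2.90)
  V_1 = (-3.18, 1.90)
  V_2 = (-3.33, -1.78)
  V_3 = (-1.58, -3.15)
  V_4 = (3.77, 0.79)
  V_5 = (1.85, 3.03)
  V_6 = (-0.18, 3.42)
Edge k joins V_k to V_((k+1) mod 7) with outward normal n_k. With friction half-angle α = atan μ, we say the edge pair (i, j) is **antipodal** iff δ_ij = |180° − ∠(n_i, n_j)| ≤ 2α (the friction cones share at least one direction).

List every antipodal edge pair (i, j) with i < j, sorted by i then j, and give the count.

α = atan 0.45 = 24.23°;  2α = 48.46°
n_0 = (-0.6465, +0.7629)
n_1 = (-0.9992, +0.0407)
n_2 = (-0.6164, -0.7874)
n_3 = (+0.5930, -0.8052)
n_4 = (+0.7593, +0.6508)
n_5 = (+0.1887, +0.9820)
n_6 = (-0.2747, +0.9615)
  (0,1): δ = 132.61°  ·
  (0,2): δ = 78.34°  ·
  (0,3): δ = 3.91°  ✓
  (0,4): δ = 90.32°  ·
  (0,5): δ = 128.85°  ·
  (0,6): δ = 155.67°  ·
  (1,2): δ = 125.72°  ·
  (1,3): δ = 51.30°  ·
  (1,4): δ = 42.94°  ✓
  (1,5): δ = 81.46°  ·
  (1,6): δ = 108.28°  ·
  (2,3): δ = 105.57°  ·
  (2,4): δ = 11.34°  ✓
  (2,5): δ = 27.18°  ✓
  (2,6): δ = 54.00°  ·
  (3,4): δ = 85.77°  ·
  (3,5): δ = 47.24°  ✓
  (3,6): δ = 20.42°  ✓
  (4,5): δ = 141.48°  ·
  (4,6): δ = 114.66°  ·
  (5,6): δ = 153.18°  ·
antipodal pairs: 6

count = 6; pairs: (0,3), (1,4), (2,4), (2,5), (3,5), (3,6)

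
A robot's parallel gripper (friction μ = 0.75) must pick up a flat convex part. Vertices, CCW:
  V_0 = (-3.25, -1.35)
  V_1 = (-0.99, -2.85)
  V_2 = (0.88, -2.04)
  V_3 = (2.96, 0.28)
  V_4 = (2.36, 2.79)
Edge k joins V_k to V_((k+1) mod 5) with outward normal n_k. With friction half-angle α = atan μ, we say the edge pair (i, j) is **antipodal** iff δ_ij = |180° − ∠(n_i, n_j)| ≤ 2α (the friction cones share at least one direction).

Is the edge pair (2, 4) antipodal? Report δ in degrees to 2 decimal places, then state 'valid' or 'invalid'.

δ = 11.70°, valid

α = atan 0.75 = 36.87°;  2α = 73.74°
edge 2: e_2 = (+2.08, +2.32);  n_2 = (+0.7446, -0.6675)
edge 4: e_4 = (-5.61, -4.14);  n_4 = (-0.5938, +0.8046)
∠(n_2, n_4) = 168.30°
δ = |180° − 168.30°| = 11.70°
11.70° ≤ 2α = 73.74°  →  valid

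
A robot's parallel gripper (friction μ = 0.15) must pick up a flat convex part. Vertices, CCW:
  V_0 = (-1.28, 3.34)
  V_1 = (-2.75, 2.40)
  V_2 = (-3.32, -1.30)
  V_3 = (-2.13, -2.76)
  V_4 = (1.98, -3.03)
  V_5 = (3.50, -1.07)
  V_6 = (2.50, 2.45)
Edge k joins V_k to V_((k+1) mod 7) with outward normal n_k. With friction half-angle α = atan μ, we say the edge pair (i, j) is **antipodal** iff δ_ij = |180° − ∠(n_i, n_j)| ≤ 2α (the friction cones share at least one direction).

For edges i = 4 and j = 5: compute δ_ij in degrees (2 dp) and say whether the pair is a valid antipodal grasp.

α = atan 0.15 = 8.53°;  2α = 17.06°
edge 4: e_4 = (+1.52, +1.96);  n_4 = (+0.7902, -0.6128)
edge 5: e_5 = (-1.00, +3.52);  n_5 = (+0.9619, +0.2733)
∠(n_4, n_5) = 53.65°
δ = |180° − 53.65°| = 126.35°
126.35° > 2α = 17.06°  →  invalid

δ = 126.35°, invalid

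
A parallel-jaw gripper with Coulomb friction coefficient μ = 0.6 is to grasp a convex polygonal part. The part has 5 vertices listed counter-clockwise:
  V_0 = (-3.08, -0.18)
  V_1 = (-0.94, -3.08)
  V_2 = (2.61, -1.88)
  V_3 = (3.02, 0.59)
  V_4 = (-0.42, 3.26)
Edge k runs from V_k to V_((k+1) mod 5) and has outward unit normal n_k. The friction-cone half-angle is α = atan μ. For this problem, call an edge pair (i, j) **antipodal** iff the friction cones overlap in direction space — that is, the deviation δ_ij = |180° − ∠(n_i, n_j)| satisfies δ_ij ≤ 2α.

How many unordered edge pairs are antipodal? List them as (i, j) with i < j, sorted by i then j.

α = atan 0.6 = 30.96°;  2α = 61.93°
n_0 = (-0.8046, -0.5938)
n_1 = (+0.3202, -0.9473)
n_2 = (+0.9865, -0.1638)
n_3 = (+0.6131, +0.7900)
n_4 = (-0.7911, +0.6117)
  (0,1): δ = 107.75°  ·
  (0,2): δ = 45.85°  ✓
  (0,3): δ = 15.76°  ✓
  (0,4): δ = 105.86°  ·
  (1,2): δ = 118.10°  ·
  (1,3): δ = 56.49°  ✓
  (1,4): δ = 33.61°  ✓
  (2,3): δ = 118.39°  ·
  (2,4): δ = 28.29°  ✓
  (3,4): δ = 89.90°  ·
antipodal pairs: 5

count = 5; pairs: (0,2), (0,3), (1,3), (1,4), (2,4)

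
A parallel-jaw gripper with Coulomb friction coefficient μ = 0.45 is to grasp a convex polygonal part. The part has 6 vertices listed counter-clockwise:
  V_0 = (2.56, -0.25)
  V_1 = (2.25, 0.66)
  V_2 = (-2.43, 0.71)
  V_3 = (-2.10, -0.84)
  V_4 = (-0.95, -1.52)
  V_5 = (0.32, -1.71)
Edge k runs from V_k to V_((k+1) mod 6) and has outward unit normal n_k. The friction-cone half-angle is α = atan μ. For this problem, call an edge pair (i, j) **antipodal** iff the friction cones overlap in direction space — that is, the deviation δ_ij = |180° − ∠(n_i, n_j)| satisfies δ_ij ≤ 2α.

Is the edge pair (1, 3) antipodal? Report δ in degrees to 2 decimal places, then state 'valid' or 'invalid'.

δ = 29.98°, valid

α = atan 0.45 = 24.23°;  2α = 48.46°
edge 1: e_1 = (-4.68, +0.05);  n_1 = (+0.0107, +0.9999)
edge 3: e_3 = (+1.15, -0.68);  n_3 = (-0.5090, -0.8608)
∠(n_1, n_3) = 150.02°
δ = |180° − 150.02°| = 29.98°
29.98° ≤ 2α = 48.46°  →  valid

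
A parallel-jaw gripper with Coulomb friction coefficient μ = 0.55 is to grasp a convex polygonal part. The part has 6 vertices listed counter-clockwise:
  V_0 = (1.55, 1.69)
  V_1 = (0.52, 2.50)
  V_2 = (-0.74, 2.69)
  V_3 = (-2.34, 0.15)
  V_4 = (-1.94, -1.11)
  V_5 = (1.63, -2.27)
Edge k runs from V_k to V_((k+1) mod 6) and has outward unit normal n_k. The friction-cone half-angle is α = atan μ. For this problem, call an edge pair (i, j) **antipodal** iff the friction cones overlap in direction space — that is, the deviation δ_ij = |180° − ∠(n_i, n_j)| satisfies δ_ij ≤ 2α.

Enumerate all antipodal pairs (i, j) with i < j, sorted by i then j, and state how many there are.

count = 5; pairs: (0,3), (0,4), (1,4), (2,5), (3,5)

α = atan 0.55 = 28.81°;  2α = 57.62°
n_0 = (+0.6182, +0.7861)
n_1 = (+0.1491, +0.9888)
n_2 = (-0.8461, +0.5330)
n_3 = (-0.9531, -0.3026)
n_4 = (-0.3090, -0.9511)
n_5 = (+0.9998, +0.0202)
  (0,1): δ = 150.39°  ·
  (0,2): δ = 84.03°  ·
  (0,3): δ = 34.21°  ✓
  (0,4): δ = 20.18°  ✓
  (0,5): δ = 129.34°  ·
  (1,2): δ = 113.63°  ·
  (1,3): δ = 63.81°  ·
  (1,4): δ = 9.43°  ✓
  (1,5): δ = 99.73°  ·
  (2,3): δ = 130.18°  ·
  (2,4): δ = 75.79°  ·
  (2,5): δ = 33.37°  ✓
  (3,4): δ = 125.61°  ·
  (3,5): δ = 16.46°  ✓
  (4,5): δ = 70.84°  ·
antipodal pairs: 5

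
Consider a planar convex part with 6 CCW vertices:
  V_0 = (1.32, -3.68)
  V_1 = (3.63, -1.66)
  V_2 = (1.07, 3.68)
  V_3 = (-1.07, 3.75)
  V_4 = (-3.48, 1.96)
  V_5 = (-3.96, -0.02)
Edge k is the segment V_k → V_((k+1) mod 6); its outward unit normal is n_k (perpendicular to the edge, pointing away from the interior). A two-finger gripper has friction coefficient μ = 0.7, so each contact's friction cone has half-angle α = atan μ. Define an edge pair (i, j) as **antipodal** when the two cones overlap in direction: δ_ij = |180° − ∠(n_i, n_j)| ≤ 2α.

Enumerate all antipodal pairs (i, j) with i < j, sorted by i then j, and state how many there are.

count = 6; pairs: (0,2), (0,3), (0,4), (1,4), (1,5), (2,5)

α = atan 0.7 = 34.99°;  2α = 69.98°
n_0 = (+0.6583, -0.7528)
n_1 = (+0.9017, +0.4323)
n_2 = (+0.0327, +0.9995)
n_3 = (-0.5963, +0.8028)
n_4 = (-0.9719, +0.2356)
n_5 = (-0.5697, -0.8219)
  (0,1): δ = 105.56°  ·
  (0,2): δ = 43.04°  ✓
  (0,3): δ = 4.57°  ✓
  (0,4): δ = 35.20°  ✓
  (0,5): δ = 104.10°  ·
  (1,2): δ = 117.49°  ·
  (1,3): δ = 79.01°  ·
  (1,4): δ = 39.24°  ✓
  (1,5): δ = 29.66°  ✓
  (2,3): δ = 141.52°  ·
  (2,4): δ = 101.75°  ·
  (2,5): δ = 32.86°  ✓
  (3,4): δ = 140.23°  ·
  (3,5): δ = 71.33°  ·
  (4,5): δ = 111.10°  ·
antipodal pairs: 6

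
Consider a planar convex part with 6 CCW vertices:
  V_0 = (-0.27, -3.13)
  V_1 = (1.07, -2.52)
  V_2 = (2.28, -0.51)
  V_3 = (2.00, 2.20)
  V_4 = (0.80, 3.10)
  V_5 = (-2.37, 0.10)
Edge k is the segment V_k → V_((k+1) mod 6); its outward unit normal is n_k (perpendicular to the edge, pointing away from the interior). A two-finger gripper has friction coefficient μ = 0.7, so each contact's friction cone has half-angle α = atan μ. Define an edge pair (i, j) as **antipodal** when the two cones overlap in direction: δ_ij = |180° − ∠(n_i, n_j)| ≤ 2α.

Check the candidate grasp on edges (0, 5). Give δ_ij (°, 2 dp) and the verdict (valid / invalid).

δ = 98.55°, invalid

α = atan 0.7 = 34.99°;  2α = 69.98°
edge 0: e_0 = (+1.34, +0.61);  n_0 = (+0.4143, -0.9101)
edge 5: e_5 = (+2.10, -3.23);  n_5 = (-0.8384, -0.5451)
∠(n_0, n_5) = 81.45°
δ = |180° − 81.45°| = 98.55°
98.55° > 2α = 69.98°  →  invalid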